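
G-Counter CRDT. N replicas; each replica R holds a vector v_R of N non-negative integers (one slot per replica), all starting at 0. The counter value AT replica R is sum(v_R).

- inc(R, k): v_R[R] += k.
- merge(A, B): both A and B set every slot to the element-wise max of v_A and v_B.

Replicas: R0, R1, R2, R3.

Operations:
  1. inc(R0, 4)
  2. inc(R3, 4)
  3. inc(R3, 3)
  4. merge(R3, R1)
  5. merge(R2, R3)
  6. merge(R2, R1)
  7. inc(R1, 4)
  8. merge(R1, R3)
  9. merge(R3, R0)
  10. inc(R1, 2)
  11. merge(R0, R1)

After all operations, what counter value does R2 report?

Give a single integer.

Answer: 7

Derivation:
Op 1: inc R0 by 4 -> R0=(4,0,0,0) value=4
Op 2: inc R3 by 4 -> R3=(0,0,0,4) value=4
Op 3: inc R3 by 3 -> R3=(0,0,0,7) value=7
Op 4: merge R3<->R1 -> R3=(0,0,0,7) R1=(0,0,0,7)
Op 5: merge R2<->R3 -> R2=(0,0,0,7) R3=(0,0,0,7)
Op 6: merge R2<->R1 -> R2=(0,0,0,7) R1=(0,0,0,7)
Op 7: inc R1 by 4 -> R1=(0,4,0,7) value=11
Op 8: merge R1<->R3 -> R1=(0,4,0,7) R3=(0,4,0,7)
Op 9: merge R3<->R0 -> R3=(4,4,0,7) R0=(4,4,0,7)
Op 10: inc R1 by 2 -> R1=(0,6,0,7) value=13
Op 11: merge R0<->R1 -> R0=(4,6,0,7) R1=(4,6,0,7)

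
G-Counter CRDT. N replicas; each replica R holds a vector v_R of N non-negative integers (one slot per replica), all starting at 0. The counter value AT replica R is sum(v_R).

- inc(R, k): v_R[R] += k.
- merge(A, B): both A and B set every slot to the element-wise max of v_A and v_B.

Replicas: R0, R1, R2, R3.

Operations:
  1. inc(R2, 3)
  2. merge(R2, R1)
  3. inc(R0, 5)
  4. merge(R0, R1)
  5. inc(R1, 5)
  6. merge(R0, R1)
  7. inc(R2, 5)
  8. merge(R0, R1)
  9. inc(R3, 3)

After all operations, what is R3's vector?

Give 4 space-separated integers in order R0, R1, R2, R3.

Op 1: inc R2 by 3 -> R2=(0,0,3,0) value=3
Op 2: merge R2<->R1 -> R2=(0,0,3,0) R1=(0,0,3,0)
Op 3: inc R0 by 5 -> R0=(5,0,0,0) value=5
Op 4: merge R0<->R1 -> R0=(5,0,3,0) R1=(5,0,3,0)
Op 5: inc R1 by 5 -> R1=(5,5,3,0) value=13
Op 6: merge R0<->R1 -> R0=(5,5,3,0) R1=(5,5,3,0)
Op 7: inc R2 by 5 -> R2=(0,0,8,0) value=8
Op 8: merge R0<->R1 -> R0=(5,5,3,0) R1=(5,5,3,0)
Op 9: inc R3 by 3 -> R3=(0,0,0,3) value=3

Answer: 0 0 0 3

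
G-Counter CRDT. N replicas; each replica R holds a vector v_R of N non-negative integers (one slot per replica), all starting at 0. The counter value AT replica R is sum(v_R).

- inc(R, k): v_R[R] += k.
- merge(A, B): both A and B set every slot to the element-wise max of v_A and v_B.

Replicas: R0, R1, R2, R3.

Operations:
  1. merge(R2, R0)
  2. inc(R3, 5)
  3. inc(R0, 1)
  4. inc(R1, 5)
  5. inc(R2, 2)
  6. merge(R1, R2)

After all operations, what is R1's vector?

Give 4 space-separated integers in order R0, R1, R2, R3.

Op 1: merge R2<->R0 -> R2=(0,0,0,0) R0=(0,0,0,0)
Op 2: inc R3 by 5 -> R3=(0,0,0,5) value=5
Op 3: inc R0 by 1 -> R0=(1,0,0,0) value=1
Op 4: inc R1 by 5 -> R1=(0,5,0,0) value=5
Op 5: inc R2 by 2 -> R2=(0,0,2,0) value=2
Op 6: merge R1<->R2 -> R1=(0,5,2,0) R2=(0,5,2,0)

Answer: 0 5 2 0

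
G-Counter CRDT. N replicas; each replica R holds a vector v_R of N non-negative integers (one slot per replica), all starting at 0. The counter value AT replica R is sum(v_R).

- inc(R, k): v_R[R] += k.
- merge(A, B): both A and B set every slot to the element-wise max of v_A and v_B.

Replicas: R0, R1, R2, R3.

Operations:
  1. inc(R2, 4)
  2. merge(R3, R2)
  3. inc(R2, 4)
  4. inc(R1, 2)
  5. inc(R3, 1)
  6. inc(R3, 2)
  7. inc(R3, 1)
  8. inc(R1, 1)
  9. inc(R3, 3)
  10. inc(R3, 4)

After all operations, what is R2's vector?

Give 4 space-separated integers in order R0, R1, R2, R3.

Op 1: inc R2 by 4 -> R2=(0,0,4,0) value=4
Op 2: merge R3<->R2 -> R3=(0,0,4,0) R2=(0,0,4,0)
Op 3: inc R2 by 4 -> R2=(0,0,8,0) value=8
Op 4: inc R1 by 2 -> R1=(0,2,0,0) value=2
Op 5: inc R3 by 1 -> R3=(0,0,4,1) value=5
Op 6: inc R3 by 2 -> R3=(0,0,4,3) value=7
Op 7: inc R3 by 1 -> R3=(0,0,4,4) value=8
Op 8: inc R1 by 1 -> R1=(0,3,0,0) value=3
Op 9: inc R3 by 3 -> R3=(0,0,4,7) value=11
Op 10: inc R3 by 4 -> R3=(0,0,4,11) value=15

Answer: 0 0 8 0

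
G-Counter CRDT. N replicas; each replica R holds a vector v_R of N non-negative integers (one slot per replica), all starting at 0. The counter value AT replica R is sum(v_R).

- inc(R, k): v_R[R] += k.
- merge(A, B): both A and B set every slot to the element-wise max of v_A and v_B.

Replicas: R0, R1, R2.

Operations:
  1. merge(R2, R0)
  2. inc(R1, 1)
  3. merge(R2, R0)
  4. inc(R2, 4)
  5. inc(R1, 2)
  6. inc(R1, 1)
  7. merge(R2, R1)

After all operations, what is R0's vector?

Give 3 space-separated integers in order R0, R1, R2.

Answer: 0 0 0

Derivation:
Op 1: merge R2<->R0 -> R2=(0,0,0) R0=(0,0,0)
Op 2: inc R1 by 1 -> R1=(0,1,0) value=1
Op 3: merge R2<->R0 -> R2=(0,0,0) R0=(0,0,0)
Op 4: inc R2 by 4 -> R2=(0,0,4) value=4
Op 5: inc R1 by 2 -> R1=(0,3,0) value=3
Op 6: inc R1 by 1 -> R1=(0,4,0) value=4
Op 7: merge R2<->R1 -> R2=(0,4,4) R1=(0,4,4)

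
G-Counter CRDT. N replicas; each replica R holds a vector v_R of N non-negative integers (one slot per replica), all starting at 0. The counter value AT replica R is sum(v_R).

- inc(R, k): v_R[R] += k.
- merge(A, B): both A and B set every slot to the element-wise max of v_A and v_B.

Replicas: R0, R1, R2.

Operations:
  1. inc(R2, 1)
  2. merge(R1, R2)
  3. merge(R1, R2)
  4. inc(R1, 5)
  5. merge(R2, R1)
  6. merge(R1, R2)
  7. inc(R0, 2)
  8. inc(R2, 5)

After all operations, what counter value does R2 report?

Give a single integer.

Answer: 11

Derivation:
Op 1: inc R2 by 1 -> R2=(0,0,1) value=1
Op 2: merge R1<->R2 -> R1=(0,0,1) R2=(0,0,1)
Op 3: merge R1<->R2 -> R1=(0,0,1) R2=(0,0,1)
Op 4: inc R1 by 5 -> R1=(0,5,1) value=6
Op 5: merge R2<->R1 -> R2=(0,5,1) R1=(0,5,1)
Op 6: merge R1<->R2 -> R1=(0,5,1) R2=(0,5,1)
Op 7: inc R0 by 2 -> R0=(2,0,0) value=2
Op 8: inc R2 by 5 -> R2=(0,5,6) value=11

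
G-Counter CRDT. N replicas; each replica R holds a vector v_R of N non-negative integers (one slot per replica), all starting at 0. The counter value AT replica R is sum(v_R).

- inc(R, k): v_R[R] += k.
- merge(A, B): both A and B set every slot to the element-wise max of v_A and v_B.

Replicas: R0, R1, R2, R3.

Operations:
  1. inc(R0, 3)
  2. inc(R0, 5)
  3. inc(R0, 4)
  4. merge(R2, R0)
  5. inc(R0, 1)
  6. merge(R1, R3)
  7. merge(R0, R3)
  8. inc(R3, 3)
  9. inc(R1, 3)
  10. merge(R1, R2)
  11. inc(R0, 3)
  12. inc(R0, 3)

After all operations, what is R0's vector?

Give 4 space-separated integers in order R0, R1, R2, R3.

Answer: 19 0 0 0

Derivation:
Op 1: inc R0 by 3 -> R0=(3,0,0,0) value=3
Op 2: inc R0 by 5 -> R0=(8,0,0,0) value=8
Op 3: inc R0 by 4 -> R0=(12,0,0,0) value=12
Op 4: merge R2<->R0 -> R2=(12,0,0,0) R0=(12,0,0,0)
Op 5: inc R0 by 1 -> R0=(13,0,0,0) value=13
Op 6: merge R1<->R3 -> R1=(0,0,0,0) R3=(0,0,0,0)
Op 7: merge R0<->R3 -> R0=(13,0,0,0) R3=(13,0,0,0)
Op 8: inc R3 by 3 -> R3=(13,0,0,3) value=16
Op 9: inc R1 by 3 -> R1=(0,3,0,0) value=3
Op 10: merge R1<->R2 -> R1=(12,3,0,0) R2=(12,3,0,0)
Op 11: inc R0 by 3 -> R0=(16,0,0,0) value=16
Op 12: inc R0 by 3 -> R0=(19,0,0,0) value=19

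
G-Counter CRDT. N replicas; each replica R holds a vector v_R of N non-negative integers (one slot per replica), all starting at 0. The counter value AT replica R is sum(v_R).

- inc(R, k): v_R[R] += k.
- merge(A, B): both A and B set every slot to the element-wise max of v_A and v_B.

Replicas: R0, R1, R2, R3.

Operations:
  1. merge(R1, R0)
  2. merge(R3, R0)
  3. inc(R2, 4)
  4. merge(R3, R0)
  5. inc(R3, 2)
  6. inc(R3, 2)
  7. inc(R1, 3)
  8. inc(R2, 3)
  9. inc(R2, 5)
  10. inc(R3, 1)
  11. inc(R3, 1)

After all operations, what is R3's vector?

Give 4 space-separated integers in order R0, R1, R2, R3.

Answer: 0 0 0 6

Derivation:
Op 1: merge R1<->R0 -> R1=(0,0,0,0) R0=(0,0,0,0)
Op 2: merge R3<->R0 -> R3=(0,0,0,0) R0=(0,0,0,0)
Op 3: inc R2 by 4 -> R2=(0,0,4,0) value=4
Op 4: merge R3<->R0 -> R3=(0,0,0,0) R0=(0,0,0,0)
Op 5: inc R3 by 2 -> R3=(0,0,0,2) value=2
Op 6: inc R3 by 2 -> R3=(0,0,0,4) value=4
Op 7: inc R1 by 3 -> R1=(0,3,0,0) value=3
Op 8: inc R2 by 3 -> R2=(0,0,7,0) value=7
Op 9: inc R2 by 5 -> R2=(0,0,12,0) value=12
Op 10: inc R3 by 1 -> R3=(0,0,0,5) value=5
Op 11: inc R3 by 1 -> R3=(0,0,0,6) value=6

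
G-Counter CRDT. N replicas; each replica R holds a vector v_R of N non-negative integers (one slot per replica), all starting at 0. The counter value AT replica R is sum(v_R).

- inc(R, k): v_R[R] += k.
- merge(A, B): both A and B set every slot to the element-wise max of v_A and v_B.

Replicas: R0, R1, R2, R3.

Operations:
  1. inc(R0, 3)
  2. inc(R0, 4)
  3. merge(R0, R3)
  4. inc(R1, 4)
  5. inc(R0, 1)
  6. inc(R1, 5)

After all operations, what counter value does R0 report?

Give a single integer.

Answer: 8

Derivation:
Op 1: inc R0 by 3 -> R0=(3,0,0,0) value=3
Op 2: inc R0 by 4 -> R0=(7,0,0,0) value=7
Op 3: merge R0<->R3 -> R0=(7,0,0,0) R3=(7,0,0,0)
Op 4: inc R1 by 4 -> R1=(0,4,0,0) value=4
Op 5: inc R0 by 1 -> R0=(8,0,0,0) value=8
Op 6: inc R1 by 5 -> R1=(0,9,0,0) value=9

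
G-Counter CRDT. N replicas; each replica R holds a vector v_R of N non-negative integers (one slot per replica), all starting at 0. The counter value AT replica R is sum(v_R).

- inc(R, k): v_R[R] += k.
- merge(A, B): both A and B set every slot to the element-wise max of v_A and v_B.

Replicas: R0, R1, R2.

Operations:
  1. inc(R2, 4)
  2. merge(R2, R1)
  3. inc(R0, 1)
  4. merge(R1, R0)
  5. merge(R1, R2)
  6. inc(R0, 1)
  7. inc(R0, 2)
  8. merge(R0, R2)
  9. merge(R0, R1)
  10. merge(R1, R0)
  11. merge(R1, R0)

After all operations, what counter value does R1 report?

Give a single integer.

Op 1: inc R2 by 4 -> R2=(0,0,4) value=4
Op 2: merge R2<->R1 -> R2=(0,0,4) R1=(0,0,4)
Op 3: inc R0 by 1 -> R0=(1,0,0) value=1
Op 4: merge R1<->R0 -> R1=(1,0,4) R0=(1,0,4)
Op 5: merge R1<->R2 -> R1=(1,0,4) R2=(1,0,4)
Op 6: inc R0 by 1 -> R0=(2,0,4) value=6
Op 7: inc R0 by 2 -> R0=(4,0,4) value=8
Op 8: merge R0<->R2 -> R0=(4,0,4) R2=(4,0,4)
Op 9: merge R0<->R1 -> R0=(4,0,4) R1=(4,0,4)
Op 10: merge R1<->R0 -> R1=(4,0,4) R0=(4,0,4)
Op 11: merge R1<->R0 -> R1=(4,0,4) R0=(4,0,4)

Answer: 8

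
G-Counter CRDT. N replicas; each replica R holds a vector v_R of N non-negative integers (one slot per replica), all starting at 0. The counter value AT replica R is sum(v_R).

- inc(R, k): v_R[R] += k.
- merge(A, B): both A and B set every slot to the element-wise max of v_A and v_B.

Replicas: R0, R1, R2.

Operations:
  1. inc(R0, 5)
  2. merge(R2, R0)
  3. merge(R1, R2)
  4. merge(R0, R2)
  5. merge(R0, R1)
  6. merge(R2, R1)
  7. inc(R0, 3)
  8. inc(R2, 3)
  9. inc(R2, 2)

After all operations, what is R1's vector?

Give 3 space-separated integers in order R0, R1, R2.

Answer: 5 0 0

Derivation:
Op 1: inc R0 by 5 -> R0=(5,0,0) value=5
Op 2: merge R2<->R0 -> R2=(5,0,0) R0=(5,0,0)
Op 3: merge R1<->R2 -> R1=(5,0,0) R2=(5,0,0)
Op 4: merge R0<->R2 -> R0=(5,0,0) R2=(5,0,0)
Op 5: merge R0<->R1 -> R0=(5,0,0) R1=(5,0,0)
Op 6: merge R2<->R1 -> R2=(5,0,0) R1=(5,0,0)
Op 7: inc R0 by 3 -> R0=(8,0,0) value=8
Op 8: inc R2 by 3 -> R2=(5,0,3) value=8
Op 9: inc R2 by 2 -> R2=(5,0,5) value=10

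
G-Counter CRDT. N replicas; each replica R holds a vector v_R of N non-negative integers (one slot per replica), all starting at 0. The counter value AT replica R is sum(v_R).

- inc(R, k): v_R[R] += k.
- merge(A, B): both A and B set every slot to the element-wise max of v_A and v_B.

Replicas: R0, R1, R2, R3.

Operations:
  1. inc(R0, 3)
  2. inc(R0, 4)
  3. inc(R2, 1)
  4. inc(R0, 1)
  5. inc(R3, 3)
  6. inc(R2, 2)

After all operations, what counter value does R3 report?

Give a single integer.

Op 1: inc R0 by 3 -> R0=(3,0,0,0) value=3
Op 2: inc R0 by 4 -> R0=(7,0,0,0) value=7
Op 3: inc R2 by 1 -> R2=(0,0,1,0) value=1
Op 4: inc R0 by 1 -> R0=(8,0,0,0) value=8
Op 5: inc R3 by 3 -> R3=(0,0,0,3) value=3
Op 6: inc R2 by 2 -> R2=(0,0,3,0) value=3

Answer: 3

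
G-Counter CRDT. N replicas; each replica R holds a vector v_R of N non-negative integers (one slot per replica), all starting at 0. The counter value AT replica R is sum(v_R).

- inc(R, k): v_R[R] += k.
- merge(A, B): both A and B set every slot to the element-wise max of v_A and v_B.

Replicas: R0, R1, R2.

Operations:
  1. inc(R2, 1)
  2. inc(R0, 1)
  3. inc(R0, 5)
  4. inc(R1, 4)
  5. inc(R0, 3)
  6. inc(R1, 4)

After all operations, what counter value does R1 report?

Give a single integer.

Answer: 8

Derivation:
Op 1: inc R2 by 1 -> R2=(0,0,1) value=1
Op 2: inc R0 by 1 -> R0=(1,0,0) value=1
Op 3: inc R0 by 5 -> R0=(6,0,0) value=6
Op 4: inc R1 by 4 -> R1=(0,4,0) value=4
Op 5: inc R0 by 3 -> R0=(9,0,0) value=9
Op 6: inc R1 by 4 -> R1=(0,8,0) value=8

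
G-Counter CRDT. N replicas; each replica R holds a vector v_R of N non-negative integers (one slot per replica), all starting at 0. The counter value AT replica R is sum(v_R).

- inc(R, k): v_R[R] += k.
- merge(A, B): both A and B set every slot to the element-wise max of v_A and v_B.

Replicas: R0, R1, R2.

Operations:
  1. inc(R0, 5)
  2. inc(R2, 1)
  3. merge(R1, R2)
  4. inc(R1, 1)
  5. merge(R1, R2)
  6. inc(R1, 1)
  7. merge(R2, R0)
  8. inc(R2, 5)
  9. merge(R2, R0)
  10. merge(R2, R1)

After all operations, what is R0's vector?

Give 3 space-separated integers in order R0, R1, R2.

Answer: 5 1 6

Derivation:
Op 1: inc R0 by 5 -> R0=(5,0,0) value=5
Op 2: inc R2 by 1 -> R2=(0,0,1) value=1
Op 3: merge R1<->R2 -> R1=(0,0,1) R2=(0,0,1)
Op 4: inc R1 by 1 -> R1=(0,1,1) value=2
Op 5: merge R1<->R2 -> R1=(0,1,1) R2=(0,1,1)
Op 6: inc R1 by 1 -> R1=(0,2,1) value=3
Op 7: merge R2<->R0 -> R2=(5,1,1) R0=(5,1,1)
Op 8: inc R2 by 5 -> R2=(5,1,6) value=12
Op 9: merge R2<->R0 -> R2=(5,1,6) R0=(5,1,6)
Op 10: merge R2<->R1 -> R2=(5,2,6) R1=(5,2,6)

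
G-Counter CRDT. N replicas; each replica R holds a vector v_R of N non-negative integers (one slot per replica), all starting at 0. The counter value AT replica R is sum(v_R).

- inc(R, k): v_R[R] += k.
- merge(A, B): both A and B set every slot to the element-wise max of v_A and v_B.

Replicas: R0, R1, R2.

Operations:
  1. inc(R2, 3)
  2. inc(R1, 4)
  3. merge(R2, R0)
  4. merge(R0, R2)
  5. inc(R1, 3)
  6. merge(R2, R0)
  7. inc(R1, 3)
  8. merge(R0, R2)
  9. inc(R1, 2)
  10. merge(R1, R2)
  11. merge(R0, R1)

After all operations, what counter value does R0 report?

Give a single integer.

Op 1: inc R2 by 3 -> R2=(0,0,3) value=3
Op 2: inc R1 by 4 -> R1=(0,4,0) value=4
Op 3: merge R2<->R0 -> R2=(0,0,3) R0=(0,0,3)
Op 4: merge R0<->R2 -> R0=(0,0,3) R2=(0,0,3)
Op 5: inc R1 by 3 -> R1=(0,7,0) value=7
Op 6: merge R2<->R0 -> R2=(0,0,3) R0=(0,0,3)
Op 7: inc R1 by 3 -> R1=(0,10,0) value=10
Op 8: merge R0<->R2 -> R0=(0,0,3) R2=(0,0,3)
Op 9: inc R1 by 2 -> R1=(0,12,0) value=12
Op 10: merge R1<->R2 -> R1=(0,12,3) R2=(0,12,3)
Op 11: merge R0<->R1 -> R0=(0,12,3) R1=(0,12,3)

Answer: 15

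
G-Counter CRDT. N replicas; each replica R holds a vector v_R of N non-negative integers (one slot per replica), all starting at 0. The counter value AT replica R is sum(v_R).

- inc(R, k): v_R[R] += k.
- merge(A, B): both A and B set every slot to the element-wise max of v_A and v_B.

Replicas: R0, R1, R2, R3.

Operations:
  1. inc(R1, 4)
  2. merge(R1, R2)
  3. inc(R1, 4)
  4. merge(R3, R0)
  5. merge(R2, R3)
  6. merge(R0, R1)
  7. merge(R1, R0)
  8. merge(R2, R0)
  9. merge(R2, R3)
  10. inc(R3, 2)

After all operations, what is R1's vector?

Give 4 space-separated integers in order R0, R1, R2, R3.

Answer: 0 8 0 0

Derivation:
Op 1: inc R1 by 4 -> R1=(0,4,0,0) value=4
Op 2: merge R1<->R2 -> R1=(0,4,0,0) R2=(0,4,0,0)
Op 3: inc R1 by 4 -> R1=(0,8,0,0) value=8
Op 4: merge R3<->R0 -> R3=(0,0,0,0) R0=(0,0,0,0)
Op 5: merge R2<->R3 -> R2=(0,4,0,0) R3=(0,4,0,0)
Op 6: merge R0<->R1 -> R0=(0,8,0,0) R1=(0,8,0,0)
Op 7: merge R1<->R0 -> R1=(0,8,0,0) R0=(0,8,0,0)
Op 8: merge R2<->R0 -> R2=(0,8,0,0) R0=(0,8,0,0)
Op 9: merge R2<->R3 -> R2=(0,8,0,0) R3=(0,8,0,0)
Op 10: inc R3 by 2 -> R3=(0,8,0,2) value=10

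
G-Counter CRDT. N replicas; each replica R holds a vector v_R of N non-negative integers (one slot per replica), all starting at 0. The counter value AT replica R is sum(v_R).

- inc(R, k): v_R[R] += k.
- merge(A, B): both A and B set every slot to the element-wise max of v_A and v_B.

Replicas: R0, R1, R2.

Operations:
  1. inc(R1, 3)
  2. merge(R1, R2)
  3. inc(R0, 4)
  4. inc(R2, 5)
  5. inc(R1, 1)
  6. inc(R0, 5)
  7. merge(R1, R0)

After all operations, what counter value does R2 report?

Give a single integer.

Op 1: inc R1 by 3 -> R1=(0,3,0) value=3
Op 2: merge R1<->R2 -> R1=(0,3,0) R2=(0,3,0)
Op 3: inc R0 by 4 -> R0=(4,0,0) value=4
Op 4: inc R2 by 5 -> R2=(0,3,5) value=8
Op 5: inc R1 by 1 -> R1=(0,4,0) value=4
Op 6: inc R0 by 5 -> R0=(9,0,0) value=9
Op 7: merge R1<->R0 -> R1=(9,4,0) R0=(9,4,0)

Answer: 8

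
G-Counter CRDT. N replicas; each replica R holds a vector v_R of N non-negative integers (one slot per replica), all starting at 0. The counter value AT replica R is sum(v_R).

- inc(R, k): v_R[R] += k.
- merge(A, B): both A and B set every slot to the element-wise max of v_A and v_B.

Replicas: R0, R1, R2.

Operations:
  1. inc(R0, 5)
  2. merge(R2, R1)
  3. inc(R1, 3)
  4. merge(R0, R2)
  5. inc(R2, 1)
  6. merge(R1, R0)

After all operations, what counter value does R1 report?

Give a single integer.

Op 1: inc R0 by 5 -> R0=(5,0,0) value=5
Op 2: merge R2<->R1 -> R2=(0,0,0) R1=(0,0,0)
Op 3: inc R1 by 3 -> R1=(0,3,0) value=3
Op 4: merge R0<->R2 -> R0=(5,0,0) R2=(5,0,0)
Op 5: inc R2 by 1 -> R2=(5,0,1) value=6
Op 6: merge R1<->R0 -> R1=(5,3,0) R0=(5,3,0)

Answer: 8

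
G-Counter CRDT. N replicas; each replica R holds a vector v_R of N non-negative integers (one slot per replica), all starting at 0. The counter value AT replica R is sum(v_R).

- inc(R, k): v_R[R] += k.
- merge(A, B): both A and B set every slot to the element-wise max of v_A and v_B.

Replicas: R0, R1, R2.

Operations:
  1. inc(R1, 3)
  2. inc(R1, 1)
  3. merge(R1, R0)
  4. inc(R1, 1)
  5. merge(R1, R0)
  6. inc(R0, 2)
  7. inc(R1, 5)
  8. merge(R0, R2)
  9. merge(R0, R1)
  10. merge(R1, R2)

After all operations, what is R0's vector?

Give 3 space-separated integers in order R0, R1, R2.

Answer: 2 10 0

Derivation:
Op 1: inc R1 by 3 -> R1=(0,3,0) value=3
Op 2: inc R1 by 1 -> R1=(0,4,0) value=4
Op 3: merge R1<->R0 -> R1=(0,4,0) R0=(0,4,0)
Op 4: inc R1 by 1 -> R1=(0,5,0) value=5
Op 5: merge R1<->R0 -> R1=(0,5,0) R0=(0,5,0)
Op 6: inc R0 by 2 -> R0=(2,5,0) value=7
Op 7: inc R1 by 5 -> R1=(0,10,0) value=10
Op 8: merge R0<->R2 -> R0=(2,5,0) R2=(2,5,0)
Op 9: merge R0<->R1 -> R0=(2,10,0) R1=(2,10,0)
Op 10: merge R1<->R2 -> R1=(2,10,0) R2=(2,10,0)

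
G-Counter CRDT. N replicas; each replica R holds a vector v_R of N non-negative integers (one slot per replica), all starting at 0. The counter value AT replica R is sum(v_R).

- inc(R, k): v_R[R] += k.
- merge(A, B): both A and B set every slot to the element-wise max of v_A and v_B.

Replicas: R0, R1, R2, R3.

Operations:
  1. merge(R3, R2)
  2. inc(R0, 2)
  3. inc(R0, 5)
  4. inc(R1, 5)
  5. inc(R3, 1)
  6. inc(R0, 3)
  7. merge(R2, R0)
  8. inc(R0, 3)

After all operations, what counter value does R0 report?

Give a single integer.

Answer: 13

Derivation:
Op 1: merge R3<->R2 -> R3=(0,0,0,0) R2=(0,0,0,0)
Op 2: inc R0 by 2 -> R0=(2,0,0,0) value=2
Op 3: inc R0 by 5 -> R0=(7,0,0,0) value=7
Op 4: inc R1 by 5 -> R1=(0,5,0,0) value=5
Op 5: inc R3 by 1 -> R3=(0,0,0,1) value=1
Op 6: inc R0 by 3 -> R0=(10,0,0,0) value=10
Op 7: merge R2<->R0 -> R2=(10,0,0,0) R0=(10,0,0,0)
Op 8: inc R0 by 3 -> R0=(13,0,0,0) value=13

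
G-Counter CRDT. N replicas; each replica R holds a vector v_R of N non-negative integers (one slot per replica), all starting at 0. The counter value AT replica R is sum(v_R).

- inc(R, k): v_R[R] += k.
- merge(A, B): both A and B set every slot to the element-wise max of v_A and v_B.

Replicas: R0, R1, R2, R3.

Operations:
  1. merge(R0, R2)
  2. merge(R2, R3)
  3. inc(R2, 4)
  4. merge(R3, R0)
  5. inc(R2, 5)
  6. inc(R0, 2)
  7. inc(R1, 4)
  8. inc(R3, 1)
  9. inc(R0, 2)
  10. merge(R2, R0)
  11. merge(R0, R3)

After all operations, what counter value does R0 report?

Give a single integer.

Answer: 14

Derivation:
Op 1: merge R0<->R2 -> R0=(0,0,0,0) R2=(0,0,0,0)
Op 2: merge R2<->R3 -> R2=(0,0,0,0) R3=(0,0,0,0)
Op 3: inc R2 by 4 -> R2=(0,0,4,0) value=4
Op 4: merge R3<->R0 -> R3=(0,0,0,0) R0=(0,0,0,0)
Op 5: inc R2 by 5 -> R2=(0,0,9,0) value=9
Op 6: inc R0 by 2 -> R0=(2,0,0,0) value=2
Op 7: inc R1 by 4 -> R1=(0,4,0,0) value=4
Op 8: inc R3 by 1 -> R3=(0,0,0,1) value=1
Op 9: inc R0 by 2 -> R0=(4,0,0,0) value=4
Op 10: merge R2<->R0 -> R2=(4,0,9,0) R0=(4,0,9,0)
Op 11: merge R0<->R3 -> R0=(4,0,9,1) R3=(4,0,9,1)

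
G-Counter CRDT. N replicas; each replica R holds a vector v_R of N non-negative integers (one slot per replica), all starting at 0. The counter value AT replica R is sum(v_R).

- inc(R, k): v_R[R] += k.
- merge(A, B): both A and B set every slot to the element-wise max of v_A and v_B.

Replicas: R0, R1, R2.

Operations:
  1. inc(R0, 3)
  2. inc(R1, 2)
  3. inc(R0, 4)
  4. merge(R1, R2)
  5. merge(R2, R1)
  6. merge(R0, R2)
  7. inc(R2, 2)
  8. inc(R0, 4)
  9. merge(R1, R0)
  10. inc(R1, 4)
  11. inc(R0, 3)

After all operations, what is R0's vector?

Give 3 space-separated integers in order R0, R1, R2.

Answer: 14 2 0

Derivation:
Op 1: inc R0 by 3 -> R0=(3,0,0) value=3
Op 2: inc R1 by 2 -> R1=(0,2,0) value=2
Op 3: inc R0 by 4 -> R0=(7,0,0) value=7
Op 4: merge R1<->R2 -> R1=(0,2,0) R2=(0,2,0)
Op 5: merge R2<->R1 -> R2=(0,2,0) R1=(0,2,0)
Op 6: merge R0<->R2 -> R0=(7,2,0) R2=(7,2,0)
Op 7: inc R2 by 2 -> R2=(7,2,2) value=11
Op 8: inc R0 by 4 -> R0=(11,2,0) value=13
Op 9: merge R1<->R0 -> R1=(11,2,0) R0=(11,2,0)
Op 10: inc R1 by 4 -> R1=(11,6,0) value=17
Op 11: inc R0 by 3 -> R0=(14,2,0) value=16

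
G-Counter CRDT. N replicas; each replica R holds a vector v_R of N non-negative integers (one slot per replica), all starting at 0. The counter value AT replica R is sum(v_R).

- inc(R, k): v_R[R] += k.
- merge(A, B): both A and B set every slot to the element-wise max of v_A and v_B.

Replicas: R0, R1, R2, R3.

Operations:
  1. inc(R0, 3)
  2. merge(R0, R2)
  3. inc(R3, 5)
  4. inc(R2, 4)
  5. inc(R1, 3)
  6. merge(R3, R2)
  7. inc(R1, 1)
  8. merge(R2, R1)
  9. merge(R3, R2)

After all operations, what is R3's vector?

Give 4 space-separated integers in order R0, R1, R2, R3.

Answer: 3 4 4 5

Derivation:
Op 1: inc R0 by 3 -> R0=(3,0,0,0) value=3
Op 2: merge R0<->R2 -> R0=(3,0,0,0) R2=(3,0,0,0)
Op 3: inc R3 by 5 -> R3=(0,0,0,5) value=5
Op 4: inc R2 by 4 -> R2=(3,0,4,0) value=7
Op 5: inc R1 by 3 -> R1=(0,3,0,0) value=3
Op 6: merge R3<->R2 -> R3=(3,0,4,5) R2=(3,0,4,5)
Op 7: inc R1 by 1 -> R1=(0,4,0,0) value=4
Op 8: merge R2<->R1 -> R2=(3,4,4,5) R1=(3,4,4,5)
Op 9: merge R3<->R2 -> R3=(3,4,4,5) R2=(3,4,4,5)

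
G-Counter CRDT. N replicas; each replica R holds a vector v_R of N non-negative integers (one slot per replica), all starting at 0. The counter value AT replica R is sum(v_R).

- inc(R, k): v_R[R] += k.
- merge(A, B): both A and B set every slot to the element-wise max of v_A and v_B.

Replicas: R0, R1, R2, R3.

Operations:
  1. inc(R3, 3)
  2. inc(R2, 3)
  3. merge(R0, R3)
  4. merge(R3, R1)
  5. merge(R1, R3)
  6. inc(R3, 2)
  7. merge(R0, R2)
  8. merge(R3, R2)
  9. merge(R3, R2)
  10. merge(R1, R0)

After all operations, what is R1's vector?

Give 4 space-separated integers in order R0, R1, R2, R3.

Answer: 0 0 3 3

Derivation:
Op 1: inc R3 by 3 -> R3=(0,0,0,3) value=3
Op 2: inc R2 by 3 -> R2=(0,0,3,0) value=3
Op 3: merge R0<->R3 -> R0=(0,0,0,3) R3=(0,0,0,3)
Op 4: merge R3<->R1 -> R3=(0,0,0,3) R1=(0,0,0,3)
Op 5: merge R1<->R3 -> R1=(0,0,0,3) R3=(0,0,0,3)
Op 6: inc R3 by 2 -> R3=(0,0,0,5) value=5
Op 7: merge R0<->R2 -> R0=(0,0,3,3) R2=(0,0,3,3)
Op 8: merge R3<->R2 -> R3=(0,0,3,5) R2=(0,0,3,5)
Op 9: merge R3<->R2 -> R3=(0,0,3,5) R2=(0,0,3,5)
Op 10: merge R1<->R0 -> R1=(0,0,3,3) R0=(0,0,3,3)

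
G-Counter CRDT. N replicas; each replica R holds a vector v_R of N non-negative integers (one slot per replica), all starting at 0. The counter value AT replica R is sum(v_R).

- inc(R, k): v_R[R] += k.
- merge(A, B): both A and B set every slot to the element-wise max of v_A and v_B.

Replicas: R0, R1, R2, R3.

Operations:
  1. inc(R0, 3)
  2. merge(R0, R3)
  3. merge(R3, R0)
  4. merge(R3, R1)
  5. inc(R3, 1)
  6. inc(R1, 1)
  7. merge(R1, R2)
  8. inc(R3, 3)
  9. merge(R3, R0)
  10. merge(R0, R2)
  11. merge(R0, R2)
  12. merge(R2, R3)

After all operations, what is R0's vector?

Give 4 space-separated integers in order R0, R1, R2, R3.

Answer: 3 1 0 4

Derivation:
Op 1: inc R0 by 3 -> R0=(3,0,0,0) value=3
Op 2: merge R0<->R3 -> R0=(3,0,0,0) R3=(3,0,0,0)
Op 3: merge R3<->R0 -> R3=(3,0,0,0) R0=(3,0,0,0)
Op 4: merge R3<->R1 -> R3=(3,0,0,0) R1=(3,0,0,0)
Op 5: inc R3 by 1 -> R3=(3,0,0,1) value=4
Op 6: inc R1 by 1 -> R1=(3,1,0,0) value=4
Op 7: merge R1<->R2 -> R1=(3,1,0,0) R2=(3,1,0,0)
Op 8: inc R3 by 3 -> R3=(3,0,0,4) value=7
Op 9: merge R3<->R0 -> R3=(3,0,0,4) R0=(3,0,0,4)
Op 10: merge R0<->R2 -> R0=(3,1,0,4) R2=(3,1,0,4)
Op 11: merge R0<->R2 -> R0=(3,1,0,4) R2=(3,1,0,4)
Op 12: merge R2<->R3 -> R2=(3,1,0,4) R3=(3,1,0,4)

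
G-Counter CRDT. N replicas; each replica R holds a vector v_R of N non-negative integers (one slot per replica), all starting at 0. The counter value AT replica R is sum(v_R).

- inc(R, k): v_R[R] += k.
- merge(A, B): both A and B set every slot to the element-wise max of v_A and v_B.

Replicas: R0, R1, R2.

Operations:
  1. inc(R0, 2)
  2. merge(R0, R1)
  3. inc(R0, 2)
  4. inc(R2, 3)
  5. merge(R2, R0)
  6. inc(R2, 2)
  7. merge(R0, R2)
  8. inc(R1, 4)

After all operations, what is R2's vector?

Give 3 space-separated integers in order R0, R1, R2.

Answer: 4 0 5

Derivation:
Op 1: inc R0 by 2 -> R0=(2,0,0) value=2
Op 2: merge R0<->R1 -> R0=(2,0,0) R1=(2,0,0)
Op 3: inc R0 by 2 -> R0=(4,0,0) value=4
Op 4: inc R2 by 3 -> R2=(0,0,3) value=3
Op 5: merge R2<->R0 -> R2=(4,0,3) R0=(4,0,3)
Op 6: inc R2 by 2 -> R2=(4,0,5) value=9
Op 7: merge R0<->R2 -> R0=(4,0,5) R2=(4,0,5)
Op 8: inc R1 by 4 -> R1=(2,4,0) value=6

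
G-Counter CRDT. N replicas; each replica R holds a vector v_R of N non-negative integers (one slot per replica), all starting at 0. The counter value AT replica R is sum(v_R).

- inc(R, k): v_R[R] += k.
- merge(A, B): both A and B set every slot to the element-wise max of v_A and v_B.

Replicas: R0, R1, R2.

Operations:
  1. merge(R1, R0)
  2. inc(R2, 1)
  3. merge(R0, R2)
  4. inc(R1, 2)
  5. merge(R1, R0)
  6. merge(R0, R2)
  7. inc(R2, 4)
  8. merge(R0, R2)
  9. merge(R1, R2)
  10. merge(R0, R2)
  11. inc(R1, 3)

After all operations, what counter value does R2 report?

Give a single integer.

Op 1: merge R1<->R0 -> R1=(0,0,0) R0=(0,0,0)
Op 2: inc R2 by 1 -> R2=(0,0,1) value=1
Op 3: merge R0<->R2 -> R0=(0,0,1) R2=(0,0,1)
Op 4: inc R1 by 2 -> R1=(0,2,0) value=2
Op 5: merge R1<->R0 -> R1=(0,2,1) R0=(0,2,1)
Op 6: merge R0<->R2 -> R0=(0,2,1) R2=(0,2,1)
Op 7: inc R2 by 4 -> R2=(0,2,5) value=7
Op 8: merge R0<->R2 -> R0=(0,2,5) R2=(0,2,5)
Op 9: merge R1<->R2 -> R1=(0,2,5) R2=(0,2,5)
Op 10: merge R0<->R2 -> R0=(0,2,5) R2=(0,2,5)
Op 11: inc R1 by 3 -> R1=(0,5,5) value=10

Answer: 7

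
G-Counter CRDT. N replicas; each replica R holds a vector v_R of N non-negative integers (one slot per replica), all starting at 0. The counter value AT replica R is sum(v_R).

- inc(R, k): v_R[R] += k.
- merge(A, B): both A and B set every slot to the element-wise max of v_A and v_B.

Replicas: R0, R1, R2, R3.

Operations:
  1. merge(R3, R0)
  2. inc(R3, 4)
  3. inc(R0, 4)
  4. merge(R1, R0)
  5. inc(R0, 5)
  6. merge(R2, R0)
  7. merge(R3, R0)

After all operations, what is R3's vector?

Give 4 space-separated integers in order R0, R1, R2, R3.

Op 1: merge R3<->R0 -> R3=(0,0,0,0) R0=(0,0,0,0)
Op 2: inc R3 by 4 -> R3=(0,0,0,4) value=4
Op 3: inc R0 by 4 -> R0=(4,0,0,0) value=4
Op 4: merge R1<->R0 -> R1=(4,0,0,0) R0=(4,0,0,0)
Op 5: inc R0 by 5 -> R0=(9,0,0,0) value=9
Op 6: merge R2<->R0 -> R2=(9,0,0,0) R0=(9,0,0,0)
Op 7: merge R3<->R0 -> R3=(9,0,0,4) R0=(9,0,0,4)

Answer: 9 0 0 4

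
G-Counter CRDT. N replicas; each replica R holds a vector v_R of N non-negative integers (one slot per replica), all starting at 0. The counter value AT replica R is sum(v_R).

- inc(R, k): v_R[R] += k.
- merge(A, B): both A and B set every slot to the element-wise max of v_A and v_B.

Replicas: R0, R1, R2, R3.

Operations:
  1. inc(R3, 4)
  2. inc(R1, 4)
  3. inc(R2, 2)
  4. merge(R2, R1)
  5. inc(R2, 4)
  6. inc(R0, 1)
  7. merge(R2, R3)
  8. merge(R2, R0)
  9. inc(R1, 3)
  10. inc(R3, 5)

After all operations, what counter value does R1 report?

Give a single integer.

Answer: 9

Derivation:
Op 1: inc R3 by 4 -> R3=(0,0,0,4) value=4
Op 2: inc R1 by 4 -> R1=(0,4,0,0) value=4
Op 3: inc R2 by 2 -> R2=(0,0,2,0) value=2
Op 4: merge R2<->R1 -> R2=(0,4,2,0) R1=(0,4,2,0)
Op 5: inc R2 by 4 -> R2=(0,4,6,0) value=10
Op 6: inc R0 by 1 -> R0=(1,0,0,0) value=1
Op 7: merge R2<->R3 -> R2=(0,4,6,4) R3=(0,4,6,4)
Op 8: merge R2<->R0 -> R2=(1,4,6,4) R0=(1,4,6,4)
Op 9: inc R1 by 3 -> R1=(0,7,2,0) value=9
Op 10: inc R3 by 5 -> R3=(0,4,6,9) value=19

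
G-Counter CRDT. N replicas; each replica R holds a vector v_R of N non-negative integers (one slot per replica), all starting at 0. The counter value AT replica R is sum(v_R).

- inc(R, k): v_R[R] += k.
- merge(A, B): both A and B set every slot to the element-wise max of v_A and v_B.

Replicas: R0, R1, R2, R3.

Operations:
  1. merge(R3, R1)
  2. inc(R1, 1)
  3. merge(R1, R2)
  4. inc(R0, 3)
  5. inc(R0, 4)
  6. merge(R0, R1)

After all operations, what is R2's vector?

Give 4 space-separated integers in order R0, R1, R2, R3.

Answer: 0 1 0 0

Derivation:
Op 1: merge R3<->R1 -> R3=(0,0,0,0) R1=(0,0,0,0)
Op 2: inc R1 by 1 -> R1=(0,1,0,0) value=1
Op 3: merge R1<->R2 -> R1=(0,1,0,0) R2=(0,1,0,0)
Op 4: inc R0 by 3 -> R0=(3,0,0,0) value=3
Op 5: inc R0 by 4 -> R0=(7,0,0,0) value=7
Op 6: merge R0<->R1 -> R0=(7,1,0,0) R1=(7,1,0,0)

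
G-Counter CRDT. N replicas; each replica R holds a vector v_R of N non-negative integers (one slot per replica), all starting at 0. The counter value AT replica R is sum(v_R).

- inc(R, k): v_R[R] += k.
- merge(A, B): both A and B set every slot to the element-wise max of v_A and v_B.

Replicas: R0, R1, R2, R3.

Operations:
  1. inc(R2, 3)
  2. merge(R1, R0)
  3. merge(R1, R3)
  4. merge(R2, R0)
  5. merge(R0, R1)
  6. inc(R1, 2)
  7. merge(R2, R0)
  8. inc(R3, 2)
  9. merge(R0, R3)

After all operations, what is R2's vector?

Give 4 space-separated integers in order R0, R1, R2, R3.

Answer: 0 0 3 0

Derivation:
Op 1: inc R2 by 3 -> R2=(0,0,3,0) value=3
Op 2: merge R1<->R0 -> R1=(0,0,0,0) R0=(0,0,0,0)
Op 3: merge R1<->R3 -> R1=(0,0,0,0) R3=(0,0,0,0)
Op 4: merge R2<->R0 -> R2=(0,0,3,0) R0=(0,0,3,0)
Op 5: merge R0<->R1 -> R0=(0,0,3,0) R1=(0,0,3,0)
Op 6: inc R1 by 2 -> R1=(0,2,3,0) value=5
Op 7: merge R2<->R0 -> R2=(0,0,3,0) R0=(0,0,3,0)
Op 8: inc R3 by 2 -> R3=(0,0,0,2) value=2
Op 9: merge R0<->R3 -> R0=(0,0,3,2) R3=(0,0,3,2)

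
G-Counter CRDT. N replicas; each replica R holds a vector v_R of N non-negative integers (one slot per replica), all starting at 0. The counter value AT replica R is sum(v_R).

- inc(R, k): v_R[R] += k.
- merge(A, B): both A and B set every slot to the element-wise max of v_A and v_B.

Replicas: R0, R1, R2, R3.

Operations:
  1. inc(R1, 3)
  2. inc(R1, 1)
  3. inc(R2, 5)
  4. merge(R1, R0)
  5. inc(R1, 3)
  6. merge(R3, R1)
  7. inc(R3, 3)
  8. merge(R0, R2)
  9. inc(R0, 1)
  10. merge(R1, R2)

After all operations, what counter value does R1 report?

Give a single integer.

Answer: 12

Derivation:
Op 1: inc R1 by 3 -> R1=(0,3,0,0) value=3
Op 2: inc R1 by 1 -> R1=(0,4,0,0) value=4
Op 3: inc R2 by 5 -> R2=(0,0,5,0) value=5
Op 4: merge R1<->R0 -> R1=(0,4,0,0) R0=(0,4,0,0)
Op 5: inc R1 by 3 -> R1=(0,7,0,0) value=7
Op 6: merge R3<->R1 -> R3=(0,7,0,0) R1=(0,7,0,0)
Op 7: inc R3 by 3 -> R3=(0,7,0,3) value=10
Op 8: merge R0<->R2 -> R0=(0,4,5,0) R2=(0,4,5,0)
Op 9: inc R0 by 1 -> R0=(1,4,5,0) value=10
Op 10: merge R1<->R2 -> R1=(0,7,5,0) R2=(0,7,5,0)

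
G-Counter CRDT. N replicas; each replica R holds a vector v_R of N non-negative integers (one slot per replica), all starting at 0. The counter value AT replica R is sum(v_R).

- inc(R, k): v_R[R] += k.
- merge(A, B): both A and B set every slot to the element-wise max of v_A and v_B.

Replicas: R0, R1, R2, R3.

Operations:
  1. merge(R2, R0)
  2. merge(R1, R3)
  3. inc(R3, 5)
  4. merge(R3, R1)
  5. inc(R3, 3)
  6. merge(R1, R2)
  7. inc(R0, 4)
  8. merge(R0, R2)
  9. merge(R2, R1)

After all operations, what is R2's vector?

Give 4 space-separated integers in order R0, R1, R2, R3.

Op 1: merge R2<->R0 -> R2=(0,0,0,0) R0=(0,0,0,0)
Op 2: merge R1<->R3 -> R1=(0,0,0,0) R3=(0,0,0,0)
Op 3: inc R3 by 5 -> R3=(0,0,0,5) value=5
Op 4: merge R3<->R1 -> R3=(0,0,0,5) R1=(0,0,0,5)
Op 5: inc R3 by 3 -> R3=(0,0,0,8) value=8
Op 6: merge R1<->R2 -> R1=(0,0,0,5) R2=(0,0,0,5)
Op 7: inc R0 by 4 -> R0=(4,0,0,0) value=4
Op 8: merge R0<->R2 -> R0=(4,0,0,5) R2=(4,0,0,5)
Op 9: merge R2<->R1 -> R2=(4,0,0,5) R1=(4,0,0,5)

Answer: 4 0 0 5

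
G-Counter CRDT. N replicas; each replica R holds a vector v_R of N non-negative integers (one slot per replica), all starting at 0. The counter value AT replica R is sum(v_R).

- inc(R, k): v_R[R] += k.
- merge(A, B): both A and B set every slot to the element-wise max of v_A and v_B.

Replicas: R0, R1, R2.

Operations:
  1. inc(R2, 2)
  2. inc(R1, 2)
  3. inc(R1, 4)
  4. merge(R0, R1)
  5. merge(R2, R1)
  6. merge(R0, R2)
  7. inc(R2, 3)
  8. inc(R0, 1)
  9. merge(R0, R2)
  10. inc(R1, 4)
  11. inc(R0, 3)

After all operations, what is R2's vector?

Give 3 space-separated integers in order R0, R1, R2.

Answer: 1 6 5

Derivation:
Op 1: inc R2 by 2 -> R2=(0,0,2) value=2
Op 2: inc R1 by 2 -> R1=(0,2,0) value=2
Op 3: inc R1 by 4 -> R1=(0,6,0) value=6
Op 4: merge R0<->R1 -> R0=(0,6,0) R1=(0,6,0)
Op 5: merge R2<->R1 -> R2=(0,6,2) R1=(0,6,2)
Op 6: merge R0<->R2 -> R0=(0,6,2) R2=(0,6,2)
Op 7: inc R2 by 3 -> R2=(0,6,5) value=11
Op 8: inc R0 by 1 -> R0=(1,6,2) value=9
Op 9: merge R0<->R2 -> R0=(1,6,5) R2=(1,6,5)
Op 10: inc R1 by 4 -> R1=(0,10,2) value=12
Op 11: inc R0 by 3 -> R0=(4,6,5) value=15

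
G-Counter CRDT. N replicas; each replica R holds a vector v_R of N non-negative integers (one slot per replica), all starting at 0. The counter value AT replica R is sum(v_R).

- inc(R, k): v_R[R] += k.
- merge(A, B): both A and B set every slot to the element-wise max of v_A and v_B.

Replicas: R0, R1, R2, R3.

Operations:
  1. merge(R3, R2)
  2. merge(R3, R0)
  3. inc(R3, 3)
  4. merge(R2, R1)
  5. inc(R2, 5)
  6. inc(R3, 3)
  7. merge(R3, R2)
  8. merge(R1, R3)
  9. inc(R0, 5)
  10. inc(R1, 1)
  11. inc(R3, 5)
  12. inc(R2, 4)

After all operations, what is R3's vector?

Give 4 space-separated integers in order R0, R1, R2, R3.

Op 1: merge R3<->R2 -> R3=(0,0,0,0) R2=(0,0,0,0)
Op 2: merge R3<->R0 -> R3=(0,0,0,0) R0=(0,0,0,0)
Op 3: inc R3 by 3 -> R3=(0,0,0,3) value=3
Op 4: merge R2<->R1 -> R2=(0,0,0,0) R1=(0,0,0,0)
Op 5: inc R2 by 5 -> R2=(0,0,5,0) value=5
Op 6: inc R3 by 3 -> R3=(0,0,0,6) value=6
Op 7: merge R3<->R2 -> R3=(0,0,5,6) R2=(0,0,5,6)
Op 8: merge R1<->R3 -> R1=(0,0,5,6) R3=(0,0,5,6)
Op 9: inc R0 by 5 -> R0=(5,0,0,0) value=5
Op 10: inc R1 by 1 -> R1=(0,1,5,6) value=12
Op 11: inc R3 by 5 -> R3=(0,0,5,11) value=16
Op 12: inc R2 by 4 -> R2=(0,0,9,6) value=15

Answer: 0 0 5 11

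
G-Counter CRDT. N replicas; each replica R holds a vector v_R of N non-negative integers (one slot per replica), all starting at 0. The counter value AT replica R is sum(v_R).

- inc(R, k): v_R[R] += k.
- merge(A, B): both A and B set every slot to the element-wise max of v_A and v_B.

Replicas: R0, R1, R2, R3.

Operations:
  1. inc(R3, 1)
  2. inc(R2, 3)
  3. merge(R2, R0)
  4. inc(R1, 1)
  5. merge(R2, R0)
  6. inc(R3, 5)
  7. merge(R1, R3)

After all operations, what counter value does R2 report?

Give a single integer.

Op 1: inc R3 by 1 -> R3=(0,0,0,1) value=1
Op 2: inc R2 by 3 -> R2=(0,0,3,0) value=3
Op 3: merge R2<->R0 -> R2=(0,0,3,0) R0=(0,0,3,0)
Op 4: inc R1 by 1 -> R1=(0,1,0,0) value=1
Op 5: merge R2<->R0 -> R2=(0,0,3,0) R0=(0,0,3,0)
Op 6: inc R3 by 5 -> R3=(0,0,0,6) value=6
Op 7: merge R1<->R3 -> R1=(0,1,0,6) R3=(0,1,0,6)

Answer: 3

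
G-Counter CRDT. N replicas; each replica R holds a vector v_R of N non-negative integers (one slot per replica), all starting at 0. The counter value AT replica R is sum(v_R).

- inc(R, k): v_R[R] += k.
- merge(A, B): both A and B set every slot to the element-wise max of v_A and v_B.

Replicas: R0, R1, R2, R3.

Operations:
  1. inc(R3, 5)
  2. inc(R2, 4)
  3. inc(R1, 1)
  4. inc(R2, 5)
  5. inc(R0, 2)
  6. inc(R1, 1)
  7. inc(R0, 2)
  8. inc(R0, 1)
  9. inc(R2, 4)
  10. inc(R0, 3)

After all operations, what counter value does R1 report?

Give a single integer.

Answer: 2

Derivation:
Op 1: inc R3 by 5 -> R3=(0,0,0,5) value=5
Op 2: inc R2 by 4 -> R2=(0,0,4,0) value=4
Op 3: inc R1 by 1 -> R1=(0,1,0,0) value=1
Op 4: inc R2 by 5 -> R2=(0,0,9,0) value=9
Op 5: inc R0 by 2 -> R0=(2,0,0,0) value=2
Op 6: inc R1 by 1 -> R1=(0,2,0,0) value=2
Op 7: inc R0 by 2 -> R0=(4,0,0,0) value=4
Op 8: inc R0 by 1 -> R0=(5,0,0,0) value=5
Op 9: inc R2 by 4 -> R2=(0,0,13,0) value=13
Op 10: inc R0 by 3 -> R0=(8,0,0,0) value=8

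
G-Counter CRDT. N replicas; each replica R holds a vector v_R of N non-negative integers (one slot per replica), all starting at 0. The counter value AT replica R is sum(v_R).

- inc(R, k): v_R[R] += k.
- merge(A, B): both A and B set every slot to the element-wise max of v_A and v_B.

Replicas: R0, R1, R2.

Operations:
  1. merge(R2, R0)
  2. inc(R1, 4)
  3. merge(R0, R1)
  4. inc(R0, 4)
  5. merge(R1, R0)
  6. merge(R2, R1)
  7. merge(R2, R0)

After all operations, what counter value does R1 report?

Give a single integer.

Op 1: merge R2<->R0 -> R2=(0,0,0) R0=(0,0,0)
Op 2: inc R1 by 4 -> R1=(0,4,0) value=4
Op 3: merge R0<->R1 -> R0=(0,4,0) R1=(0,4,0)
Op 4: inc R0 by 4 -> R0=(4,4,0) value=8
Op 5: merge R1<->R0 -> R1=(4,4,0) R0=(4,4,0)
Op 6: merge R2<->R1 -> R2=(4,4,0) R1=(4,4,0)
Op 7: merge R2<->R0 -> R2=(4,4,0) R0=(4,4,0)

Answer: 8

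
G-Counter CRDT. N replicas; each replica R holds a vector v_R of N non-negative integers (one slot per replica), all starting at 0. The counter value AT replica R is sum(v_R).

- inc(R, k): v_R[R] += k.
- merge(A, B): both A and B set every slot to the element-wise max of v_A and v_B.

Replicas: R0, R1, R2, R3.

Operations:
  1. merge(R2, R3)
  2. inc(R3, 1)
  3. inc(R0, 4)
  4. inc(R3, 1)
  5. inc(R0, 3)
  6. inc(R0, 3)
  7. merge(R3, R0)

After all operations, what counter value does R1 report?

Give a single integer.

Op 1: merge R2<->R3 -> R2=(0,0,0,0) R3=(0,0,0,0)
Op 2: inc R3 by 1 -> R3=(0,0,0,1) value=1
Op 3: inc R0 by 4 -> R0=(4,0,0,0) value=4
Op 4: inc R3 by 1 -> R3=(0,0,0,2) value=2
Op 5: inc R0 by 3 -> R0=(7,0,0,0) value=7
Op 6: inc R0 by 3 -> R0=(10,0,0,0) value=10
Op 7: merge R3<->R0 -> R3=(10,0,0,2) R0=(10,0,0,2)

Answer: 0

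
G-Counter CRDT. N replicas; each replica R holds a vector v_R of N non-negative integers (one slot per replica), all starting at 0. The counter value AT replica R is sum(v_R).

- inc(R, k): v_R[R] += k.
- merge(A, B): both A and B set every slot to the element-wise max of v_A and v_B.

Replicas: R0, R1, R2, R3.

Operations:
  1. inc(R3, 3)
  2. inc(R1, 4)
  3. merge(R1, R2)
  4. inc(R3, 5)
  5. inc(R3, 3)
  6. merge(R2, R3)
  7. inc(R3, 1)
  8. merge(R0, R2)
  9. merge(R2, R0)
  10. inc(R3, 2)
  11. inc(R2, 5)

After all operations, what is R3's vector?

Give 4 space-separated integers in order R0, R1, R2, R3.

Op 1: inc R3 by 3 -> R3=(0,0,0,3) value=3
Op 2: inc R1 by 4 -> R1=(0,4,0,0) value=4
Op 3: merge R1<->R2 -> R1=(0,4,0,0) R2=(0,4,0,0)
Op 4: inc R3 by 5 -> R3=(0,0,0,8) value=8
Op 5: inc R3 by 3 -> R3=(0,0,0,11) value=11
Op 6: merge R2<->R3 -> R2=(0,4,0,11) R3=(0,4,0,11)
Op 7: inc R3 by 1 -> R3=(0,4,0,12) value=16
Op 8: merge R0<->R2 -> R0=(0,4,0,11) R2=(0,4,0,11)
Op 9: merge R2<->R0 -> R2=(0,4,0,11) R0=(0,4,0,11)
Op 10: inc R3 by 2 -> R3=(0,4,0,14) value=18
Op 11: inc R2 by 5 -> R2=(0,4,5,11) value=20

Answer: 0 4 0 14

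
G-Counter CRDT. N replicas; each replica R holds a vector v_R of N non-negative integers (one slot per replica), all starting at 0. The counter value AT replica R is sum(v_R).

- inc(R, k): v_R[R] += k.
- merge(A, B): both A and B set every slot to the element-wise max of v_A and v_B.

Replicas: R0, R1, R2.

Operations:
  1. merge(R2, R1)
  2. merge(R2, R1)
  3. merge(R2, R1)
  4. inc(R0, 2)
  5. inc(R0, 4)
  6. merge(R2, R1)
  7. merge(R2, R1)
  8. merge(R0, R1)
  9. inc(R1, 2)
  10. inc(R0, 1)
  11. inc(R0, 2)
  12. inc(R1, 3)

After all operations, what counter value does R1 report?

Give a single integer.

Op 1: merge R2<->R1 -> R2=(0,0,0) R1=(0,0,0)
Op 2: merge R2<->R1 -> R2=(0,0,0) R1=(0,0,0)
Op 3: merge R2<->R1 -> R2=(0,0,0) R1=(0,0,0)
Op 4: inc R0 by 2 -> R0=(2,0,0) value=2
Op 5: inc R0 by 4 -> R0=(6,0,0) value=6
Op 6: merge R2<->R1 -> R2=(0,0,0) R1=(0,0,0)
Op 7: merge R2<->R1 -> R2=(0,0,0) R1=(0,0,0)
Op 8: merge R0<->R1 -> R0=(6,0,0) R1=(6,0,0)
Op 9: inc R1 by 2 -> R1=(6,2,0) value=8
Op 10: inc R0 by 1 -> R0=(7,0,0) value=7
Op 11: inc R0 by 2 -> R0=(9,0,0) value=9
Op 12: inc R1 by 3 -> R1=(6,5,0) value=11

Answer: 11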